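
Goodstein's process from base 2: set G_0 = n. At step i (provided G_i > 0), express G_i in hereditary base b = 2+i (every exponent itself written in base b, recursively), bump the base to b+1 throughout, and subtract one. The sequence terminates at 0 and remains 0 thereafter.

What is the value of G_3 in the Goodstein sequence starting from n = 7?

3127

G_0=7  [base 2] 2^2 + 2 + 1  →[2↦3]→  3^3 + 3 + 1 = 31  −1 ⇒ G_1=30
G_1=30  [base 3] 3^3 + 3  →[3↦4]→  4^4 + 4 = 260  −1 ⇒ G_2=259
G_2=259  [base 4] 4^4 + 3  →[4↦5]→  5^5 + 3 = 3128  −1 ⇒ G_3=3127
G_3=3127  [base 5] 5^5 + 2  →[5↦6]→  6^6 + 2 = 46658  −1 ⇒ G_4=46657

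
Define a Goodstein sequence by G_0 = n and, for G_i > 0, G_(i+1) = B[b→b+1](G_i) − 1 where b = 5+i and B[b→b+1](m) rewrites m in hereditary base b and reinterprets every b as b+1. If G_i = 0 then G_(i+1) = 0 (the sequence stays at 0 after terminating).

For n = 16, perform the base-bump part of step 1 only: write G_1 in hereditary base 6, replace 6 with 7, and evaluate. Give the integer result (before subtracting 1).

G_0 = 16. HB_5(16) = 3·5 + 1. Bump = 19. G_1 = 18.
G_1 = 18. HB_6(18) = 3·6. Bump = 21. G_2 = 20.

21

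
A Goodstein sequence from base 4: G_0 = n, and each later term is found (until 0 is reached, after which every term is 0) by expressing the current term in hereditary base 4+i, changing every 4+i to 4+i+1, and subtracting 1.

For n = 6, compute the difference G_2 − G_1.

0

i=0: 6 = 4 + 2 (b=4); 4→5: 5 + 2 = 7; 7−1 = 6
i=1: 6 = 5 + 1 (b=5); 5→6: 6 + 1 = 7; 7−1 = 6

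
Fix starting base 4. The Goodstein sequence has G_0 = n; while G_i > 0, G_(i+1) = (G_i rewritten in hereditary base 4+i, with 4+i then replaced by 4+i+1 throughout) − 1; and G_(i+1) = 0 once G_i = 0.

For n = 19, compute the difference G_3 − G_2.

G_0=19  [base 4] 4^2 + 3  →[4↦5]→  5^2 + 3 = 28  −1 ⇒ G_1=27
G_1=27  [base 5] 5^2 + 2  →[5↦6]→  6^2 + 2 = 38  −1 ⇒ G_2=37
G_2=37  [base 6] 6^2 + 1  →[6↦7]→  7^2 + 1 = 50  −1 ⇒ G_3=49

12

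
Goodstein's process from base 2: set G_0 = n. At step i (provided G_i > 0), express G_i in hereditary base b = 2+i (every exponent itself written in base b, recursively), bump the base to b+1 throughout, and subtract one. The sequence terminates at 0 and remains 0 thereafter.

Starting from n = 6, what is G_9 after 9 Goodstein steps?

885775

i=0: 6 = 2^2 + 2 (b=2); 2→3: 3^3 + 3 = 30; 30−1 = 29
i=1: 29 = 3^3 + 2 (b=3); 3→4: 4^4 + 2 = 258; 258−1 = 257
i=2: 257 = 4^4 + 1 (b=4); 4→5: 5^5 + 1 = 3126; 3126−1 = 3125
i=3: 3125 = 5^5 (b=5); 5→6: 6^6 = 46656; 46656−1 = 46655
i=4: 46655 = 5·6^5 + 5·6^4 + 5·6^3 + 5·6^2 + 5·6 + 5 (b=6); 6→7: 5·7^5 + 5·7^4 + 5·7^3 + 5·7^2 + 5·7 + 5 = 98040; 98040−1 = 98039
i=5: 98039 = 5·7^5 + 5·7^4 + 5·7^3 + 5·7^2 + 5·7 + 4 (b=7); 7→8: 5·8^5 + 5·8^4 + 5·8^3 + 5·8^2 + 5·8 + 4 = 187244; 187244−1 = 187243
i=6: 187243 = 5·8^5 + 5·8^4 + 5·8^3 + 5·8^2 + 5·8 + 3 (b=8); 8→9: 5·9^5 + 5·9^4 + 5·9^3 + 5·9^2 + 5·9 + 3 = 332148; 332148−1 = 332147
i=7: 332147 = 5·9^5 + 5·9^4 + 5·9^3 + 5·9^2 + 5·9 + 2 (b=9); 9→10: 5·10^5 + 5·10^4 + 5·10^3 + 5·10^2 + 5·10 + 2 = 555552; 555552−1 = 555551
i=8: 555551 = 5·10^5 + 5·10^4 + 5·10^3 + 5·10^2 + 5·10 + 1 (b=10); 10→11: 5·11^5 + 5·11^4 + 5·11^3 + 5·11^2 + 5·11 + 1 = 885776; 885776−1 = 885775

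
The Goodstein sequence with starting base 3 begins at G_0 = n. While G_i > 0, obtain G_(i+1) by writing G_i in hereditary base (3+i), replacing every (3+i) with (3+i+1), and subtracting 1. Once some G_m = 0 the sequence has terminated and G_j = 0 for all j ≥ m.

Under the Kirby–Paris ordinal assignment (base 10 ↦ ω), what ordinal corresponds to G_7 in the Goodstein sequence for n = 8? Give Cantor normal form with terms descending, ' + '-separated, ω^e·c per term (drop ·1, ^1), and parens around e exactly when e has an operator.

ω + 1

G_0 = 8. HB_3(8) = 2·3 + 2. Bump = 10. G_1 = 9.
G_1 = 9. HB_4(9) = 2·4 + 1. Bump = 11. G_2 = 10.
G_2 = 10. HB_5(10) = 2·5. Bump = 12. G_3 = 11.
G_3 = 11. HB_6(11) = 6 + 5. Bump = 12. G_4 = 11.
G_4 = 11. HB_7(11) = 7 + 4. Bump = 12. G_5 = 11.
G_5 = 11. HB_8(11) = 8 + 3. Bump = 12. G_6 = 11.
G_6 = 11. HB_9(11) = 9 + 2. Bump = 12. G_7 = 11.
G_7 = 11. HB_10(11) = 10 + 1. Bump = 12. G_8 = 11.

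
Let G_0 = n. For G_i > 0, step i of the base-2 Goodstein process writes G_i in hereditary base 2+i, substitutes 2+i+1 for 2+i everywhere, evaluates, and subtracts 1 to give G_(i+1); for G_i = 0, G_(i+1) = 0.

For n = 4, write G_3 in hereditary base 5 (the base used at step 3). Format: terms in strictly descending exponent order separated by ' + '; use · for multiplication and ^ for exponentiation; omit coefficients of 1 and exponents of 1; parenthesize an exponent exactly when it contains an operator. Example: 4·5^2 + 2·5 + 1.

4 —HB2→ 2^2 —bump→ 3^3 = 27 —(−1)→ 26
26 —HB3→ 2·3^2 + 2·3 + 2 —bump→ 2·4^2 + 2·4 + 2 = 42 —(−1)→ 41
41 —HB4→ 2·4^2 + 2·4 + 1 —bump→ 2·5^2 + 2·5 + 1 = 61 —(−1)→ 60

2·5^2 + 2·5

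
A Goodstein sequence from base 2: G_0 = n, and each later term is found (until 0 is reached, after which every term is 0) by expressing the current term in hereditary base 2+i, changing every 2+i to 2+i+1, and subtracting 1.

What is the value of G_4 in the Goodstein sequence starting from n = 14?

G_0 = 14. HB_2(14) = 2^(2 + 1) + 2^2 + 2. Bump = 111. G_1 = 110.
G_1 = 110. HB_3(110) = 3^(3 + 1) + 3^3 + 2. Bump = 1282. G_2 = 1281.
G_2 = 1281. HB_4(1281) = 4^(4 + 1) + 4^4 + 1. Bump = 18751. G_3 = 18750.
G_3 = 18750. HB_5(18750) = 5^(5 + 1) + 5^5. Bump = 326592. G_4 = 326591.
G_4 = 326591. HB_6(326591) = 6^(6 + 1) + 5·6^5 + 5·6^4 + 5·6^3 + 5·6^2 + 5·6 + 5. Bump = 5862841. G_5 = 5862840.

326591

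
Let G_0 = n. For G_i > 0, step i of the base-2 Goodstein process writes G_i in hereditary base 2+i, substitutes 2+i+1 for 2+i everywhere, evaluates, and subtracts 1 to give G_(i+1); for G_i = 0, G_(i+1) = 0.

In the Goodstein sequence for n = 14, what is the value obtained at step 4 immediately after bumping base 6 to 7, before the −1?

(0) 14|_2 = 2^(2 + 1) + 2^2 + 2 ↦ 3^(3 + 1) + 3^3 + 3|_3 = 111 ⇒ 110
(1) 110|_3 = 3^(3 + 1) + 3^3 + 2 ↦ 4^(4 + 1) + 4^4 + 2|_4 = 1282 ⇒ 1281
(2) 1281|_4 = 4^(4 + 1) + 4^4 + 1 ↦ 5^(5 + 1) + 5^5 + 1|_5 = 18751 ⇒ 18750
(3) 18750|_5 = 5^(5 + 1) + 5^5 ↦ 6^(6 + 1) + 6^6|_6 = 326592 ⇒ 326591
(4) 326591|_6 = 6^(6 + 1) + 5·6^5 + 5·6^4 + 5·6^3 + 5·6^2 + 5·6 + 5 ↦ 7^(7 + 1) + 5·7^5 + 5·7^4 + 5·7^3 + 5·7^2 + 5·7 + 5|_7 = 5862841 ⇒ 5862840

5862841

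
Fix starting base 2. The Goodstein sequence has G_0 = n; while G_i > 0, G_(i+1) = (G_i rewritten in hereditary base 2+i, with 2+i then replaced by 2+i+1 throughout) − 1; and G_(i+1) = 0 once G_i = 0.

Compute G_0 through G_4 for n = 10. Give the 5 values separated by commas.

base 2: 10 = 2^(2 + 1) + 2; at 3: 3^(3 + 1) + 3 = 84; next = 83
base 3: 83 = 3^(3 + 1) + 2; at 4: 4^(4 + 1) + 2 = 1026; next = 1025
base 4: 1025 = 4^(4 + 1) + 1; at 5: 5^(5 + 1) + 1 = 15626; next = 15625
base 5: 15625 = 5^(5 + 1); at 6: 6^(6 + 1) = 279936; next = 279935

10, 83, 1025, 15625, 279935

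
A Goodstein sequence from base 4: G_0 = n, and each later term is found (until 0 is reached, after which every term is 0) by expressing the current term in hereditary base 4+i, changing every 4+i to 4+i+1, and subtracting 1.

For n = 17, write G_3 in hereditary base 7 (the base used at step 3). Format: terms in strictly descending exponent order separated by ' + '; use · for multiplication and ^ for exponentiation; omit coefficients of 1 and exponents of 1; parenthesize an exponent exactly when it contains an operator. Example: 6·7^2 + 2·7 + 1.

5·7 + 4

G_0 = 17. HB_4(17) = 4^2 + 1. Bump = 26. G_1 = 25.
G_1 = 25. HB_5(25) = 5^2. Bump = 36. G_2 = 35.
G_2 = 35. HB_6(35) = 5·6 + 5. Bump = 40. G_3 = 39.
G_3 = 39. HB_7(39) = 5·7 + 4. Bump = 44. G_4 = 43.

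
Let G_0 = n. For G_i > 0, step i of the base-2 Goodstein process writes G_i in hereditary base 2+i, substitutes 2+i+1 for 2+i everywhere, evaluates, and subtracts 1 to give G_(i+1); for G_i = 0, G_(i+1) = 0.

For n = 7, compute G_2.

base 2: 7 = 2^2 + 2 + 1; at 3: 3^3 + 3 + 1 = 31; next = 30
base 3: 30 = 3^3 + 3; at 4: 4^4 + 4 = 260; next = 259

259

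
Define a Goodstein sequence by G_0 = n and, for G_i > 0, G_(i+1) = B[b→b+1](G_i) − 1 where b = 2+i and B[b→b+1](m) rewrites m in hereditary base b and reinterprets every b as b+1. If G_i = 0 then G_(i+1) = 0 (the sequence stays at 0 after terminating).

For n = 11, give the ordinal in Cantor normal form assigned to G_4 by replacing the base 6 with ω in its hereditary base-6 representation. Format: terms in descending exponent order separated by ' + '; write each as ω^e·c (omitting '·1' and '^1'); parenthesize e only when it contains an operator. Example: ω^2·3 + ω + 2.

[0] 11 ≡ 2^(2 + 1) + 2 + 1 (base 2). Lift 3: 85. −1: 84.
[1] 84 ≡ 3^(3 + 1) + 3 (base 3). Lift 4: 1028. −1: 1027.
[2] 1027 ≡ 4^(4 + 1) + 3 (base 4). Lift 5: 15628. −1: 15627.
[3] 15627 ≡ 5^(5 + 1) + 2 (base 5). Lift 6: 279938. −1: 279937.
[4] 279937 ≡ 6^(6 + 1) + 1 (base 6). Lift 7: 5764802. −1: 5764801.

ω^(ω + 1) + 1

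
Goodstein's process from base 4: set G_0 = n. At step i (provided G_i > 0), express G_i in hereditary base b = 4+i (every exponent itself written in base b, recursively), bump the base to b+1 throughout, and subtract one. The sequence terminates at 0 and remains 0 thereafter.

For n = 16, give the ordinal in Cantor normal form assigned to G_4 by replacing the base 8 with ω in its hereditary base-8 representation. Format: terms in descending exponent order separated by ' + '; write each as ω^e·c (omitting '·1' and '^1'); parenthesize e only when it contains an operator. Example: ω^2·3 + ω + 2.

ω·4 + 1

16 —HB4→ 4^2 —bump→ 5^2 = 25 —(−1)→ 24
24 —HB5→ 4·5 + 4 —bump→ 4·6 + 4 = 28 —(−1)→ 27
27 —HB6→ 4·6 + 3 —bump→ 4·7 + 3 = 31 —(−1)→ 30
30 —HB7→ 4·7 + 2 —bump→ 4·8 + 2 = 34 —(−1)→ 33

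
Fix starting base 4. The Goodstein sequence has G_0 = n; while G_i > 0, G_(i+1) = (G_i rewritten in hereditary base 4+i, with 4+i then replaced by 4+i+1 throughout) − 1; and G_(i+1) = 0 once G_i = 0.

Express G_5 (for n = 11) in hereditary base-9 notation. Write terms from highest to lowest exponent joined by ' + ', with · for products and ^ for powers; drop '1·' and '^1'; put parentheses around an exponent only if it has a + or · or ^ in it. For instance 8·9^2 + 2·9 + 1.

9 + 6

11 —HB4→ 2·4 + 3 —bump→ 2·5 + 3 = 13 —(−1)→ 12
12 —HB5→ 2·5 + 2 —bump→ 2·6 + 2 = 14 —(−1)→ 13
13 —HB6→ 2·6 + 1 —bump→ 2·7 + 1 = 15 —(−1)→ 14
14 —HB7→ 2·7 —bump→ 2·8 = 16 —(−1)→ 15
15 —HB8→ 8 + 7 —bump→ 9 + 7 = 16 —(−1)→ 15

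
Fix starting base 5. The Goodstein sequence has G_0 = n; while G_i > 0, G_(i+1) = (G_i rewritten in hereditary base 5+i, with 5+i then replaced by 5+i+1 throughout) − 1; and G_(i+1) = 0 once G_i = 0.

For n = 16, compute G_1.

18

G_0 = 16. HB_5(16) = 3·5 + 1. Bump = 19. G_1 = 18.
G_1 = 18. HB_6(18) = 3·6. Bump = 21. G_2 = 20.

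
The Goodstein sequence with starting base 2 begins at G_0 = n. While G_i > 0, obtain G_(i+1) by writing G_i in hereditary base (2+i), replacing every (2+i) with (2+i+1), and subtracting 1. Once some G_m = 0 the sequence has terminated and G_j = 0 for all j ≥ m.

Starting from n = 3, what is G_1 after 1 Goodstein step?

3

base 2: 3 = 2 + 1; at 3: 3 + 1 = 4; next = 3
base 3: 3 = 3; at 4: 4 = 4; next = 3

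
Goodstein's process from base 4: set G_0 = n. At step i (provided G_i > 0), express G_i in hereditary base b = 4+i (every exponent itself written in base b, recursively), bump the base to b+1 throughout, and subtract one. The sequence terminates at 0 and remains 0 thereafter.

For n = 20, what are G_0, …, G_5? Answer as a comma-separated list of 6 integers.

20, 29, 39, 51, 65, 81

[0] 20 ≡ 4^2 + 4 (base 4). Lift 5: 30. −1: 29.
[1] 29 ≡ 5^2 + 4 (base 5). Lift 6: 40. −1: 39.
[2] 39 ≡ 6^2 + 3 (base 6). Lift 7: 52. −1: 51.
[3] 51 ≡ 7^2 + 2 (base 7). Lift 8: 66. −1: 65.
[4] 65 ≡ 8^2 + 1 (base 8). Lift 9: 82. −1: 81.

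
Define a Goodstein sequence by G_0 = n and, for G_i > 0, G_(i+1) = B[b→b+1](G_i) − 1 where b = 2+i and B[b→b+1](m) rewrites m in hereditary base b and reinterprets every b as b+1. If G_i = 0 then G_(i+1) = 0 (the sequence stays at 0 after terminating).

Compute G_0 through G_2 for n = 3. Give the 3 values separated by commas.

i=0: 3 = 2 + 1 (b=2); 2→3: 3 + 1 = 4; 4−1 = 3
i=1: 3 = 3 (b=3); 3→4: 4 = 4; 4−1 = 3

3, 3, 3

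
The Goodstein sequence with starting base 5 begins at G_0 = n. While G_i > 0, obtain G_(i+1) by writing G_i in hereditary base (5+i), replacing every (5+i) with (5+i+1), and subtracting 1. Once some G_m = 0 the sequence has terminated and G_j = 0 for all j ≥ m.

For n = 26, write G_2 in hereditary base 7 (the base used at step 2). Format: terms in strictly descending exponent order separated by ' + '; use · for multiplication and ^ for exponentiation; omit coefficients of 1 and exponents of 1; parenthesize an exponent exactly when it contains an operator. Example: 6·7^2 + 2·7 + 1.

G_0 = 26. HB_5(26) = 5^2 + 1. Bump = 37. G_1 = 36.
G_1 = 36. HB_6(36) = 6^2. Bump = 49. G_2 = 48.
G_2 = 48. HB_7(48) = 6·7 + 6. Bump = 54. G_3 = 53.

6·7 + 6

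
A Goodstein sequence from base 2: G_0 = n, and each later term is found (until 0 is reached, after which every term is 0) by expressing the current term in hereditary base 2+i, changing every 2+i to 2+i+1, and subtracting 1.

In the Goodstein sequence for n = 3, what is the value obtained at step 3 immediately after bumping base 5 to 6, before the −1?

2

[0] 3 ≡ 2 + 1 (base 2). Lift 3: 4. −1: 3.
[1] 3 ≡ 3 (base 3). Lift 4: 4. −1: 3.
[2] 3 ≡ 3 (base 4). Lift 5: 3. −1: 2.
[3] 2 ≡ 2 (base 5). Lift 6: 2. −1: 1.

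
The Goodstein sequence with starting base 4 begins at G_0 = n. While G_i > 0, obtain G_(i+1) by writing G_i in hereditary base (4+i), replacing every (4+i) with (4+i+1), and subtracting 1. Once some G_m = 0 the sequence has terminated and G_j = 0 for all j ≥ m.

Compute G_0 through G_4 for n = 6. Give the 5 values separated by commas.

i=0: 6 = 4 + 2 (b=4); 4→5: 5 + 2 = 7; 7−1 = 6
i=1: 6 = 5 + 1 (b=5); 5→6: 6 + 1 = 7; 7−1 = 6
i=2: 6 = 6 (b=6); 6→7: 7 = 7; 7−1 = 6
i=3: 6 = 6 (b=7); 7→8: 6 = 6; 6−1 = 5

6, 6, 6, 6, 5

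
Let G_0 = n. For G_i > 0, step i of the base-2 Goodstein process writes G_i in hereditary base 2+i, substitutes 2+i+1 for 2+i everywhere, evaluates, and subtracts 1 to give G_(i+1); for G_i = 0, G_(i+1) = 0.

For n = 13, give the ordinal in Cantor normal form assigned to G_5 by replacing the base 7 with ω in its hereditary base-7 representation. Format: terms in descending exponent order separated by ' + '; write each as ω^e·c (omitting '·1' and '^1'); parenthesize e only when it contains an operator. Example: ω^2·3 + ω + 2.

ω^(ω + 1) + ω^3·3 + ω^2·3 + ω·3

G_0=13  [base 2] 2^(2 + 1) + 2^2 + 1  →[2↦3]→  3^(3 + 1) + 3^3 + 1 = 109  −1 ⇒ G_1=108
G_1=108  [base 3] 3^(3 + 1) + 3^3  →[3↦4]→  4^(4 + 1) + 4^4 = 1280  −1 ⇒ G_2=1279
G_2=1279  [base 4] 4^(4 + 1) + 3·4^3 + 3·4^2 + 3·4 + 3  →[4↦5]→  5^(5 + 1) + 3·5^3 + 3·5^2 + 3·5 + 3 = 16093  −1 ⇒ G_3=16092
G_3=16092  [base 5] 5^(5 + 1) + 3·5^3 + 3·5^2 + 3·5 + 2  →[5↦6]→  6^(6 + 1) + 3·6^3 + 3·6^2 + 3·6 + 2 = 280712  −1 ⇒ G_4=280711
G_4=280711  [base 6] 6^(6 + 1) + 3·6^3 + 3·6^2 + 3·6 + 1  →[6↦7]→  7^(7 + 1) + 3·7^3 + 3·7^2 + 3·7 + 1 = 5765999  −1 ⇒ G_5=5765998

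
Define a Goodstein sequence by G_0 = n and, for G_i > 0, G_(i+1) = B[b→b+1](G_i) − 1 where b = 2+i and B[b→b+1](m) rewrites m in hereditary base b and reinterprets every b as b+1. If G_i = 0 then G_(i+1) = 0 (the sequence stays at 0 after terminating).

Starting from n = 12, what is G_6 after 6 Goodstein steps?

G_0 = 12. HB_2(12) = 2^(2 + 1) + 2^2. Bump = 108. G_1 = 107.
G_1 = 107. HB_3(107) = 3^(3 + 1) + 2·3^2 + 2·3 + 2. Bump = 1066. G_2 = 1065.
G_2 = 1065. HB_4(1065) = 4^(4 + 1) + 2·4^2 + 2·4 + 1. Bump = 15686. G_3 = 15685.
G_3 = 15685. HB_5(15685) = 5^(5 + 1) + 2·5^2 + 2·5. Bump = 280020. G_4 = 280019.
G_4 = 280019. HB_6(280019) = 6^(6 + 1) + 2·6^2 + 6 + 5. Bump = 5764911. G_5 = 5764910.
G_5 = 5764910. HB_7(5764910) = 7^(7 + 1) + 2·7^2 + 7 + 4. Bump = 134217868. G_6 = 134217867.

134217867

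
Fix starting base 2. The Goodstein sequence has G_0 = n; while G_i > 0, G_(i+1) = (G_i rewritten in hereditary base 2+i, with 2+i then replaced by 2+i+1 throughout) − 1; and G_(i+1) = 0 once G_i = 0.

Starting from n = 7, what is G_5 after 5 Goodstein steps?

G_0 = 7. HB_2(7) = 2^2 + 2 + 1. Bump = 31. G_1 = 30.
G_1 = 30. HB_3(30) = 3^3 + 3. Bump = 260. G_2 = 259.
G_2 = 259. HB_4(259) = 4^4 + 3. Bump = 3128. G_3 = 3127.
G_3 = 3127. HB_5(3127) = 5^5 + 2. Bump = 46658. G_4 = 46657.
G_4 = 46657. HB_6(46657) = 6^6 + 1. Bump = 823544. G_5 = 823543.

823543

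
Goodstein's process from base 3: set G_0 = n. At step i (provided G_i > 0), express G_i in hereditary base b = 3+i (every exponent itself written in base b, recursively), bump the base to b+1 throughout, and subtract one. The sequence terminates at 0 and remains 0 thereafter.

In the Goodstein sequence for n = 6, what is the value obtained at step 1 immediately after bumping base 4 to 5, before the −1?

8

base 3: 6 = 2·3; at 4: 2·4 = 8; next = 7
base 4: 7 = 4 + 3; at 5: 5 + 3 = 8; next = 7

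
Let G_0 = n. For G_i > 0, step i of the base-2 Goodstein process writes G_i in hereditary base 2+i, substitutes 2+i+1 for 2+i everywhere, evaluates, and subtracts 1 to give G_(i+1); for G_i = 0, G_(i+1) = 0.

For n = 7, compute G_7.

37665879

G_0 = 7. HB_2(7) = 2^2 + 2 + 1. Bump = 31. G_1 = 30.
G_1 = 30. HB_3(30) = 3^3 + 3. Bump = 260. G_2 = 259.
G_2 = 259. HB_4(259) = 4^4 + 3. Bump = 3128. G_3 = 3127.
G_3 = 3127. HB_5(3127) = 5^5 + 2. Bump = 46658. G_4 = 46657.
G_4 = 46657. HB_6(46657) = 6^6 + 1. Bump = 823544. G_5 = 823543.
G_5 = 823543. HB_7(823543) = 7^7. Bump = 16777216. G_6 = 16777215.
G_6 = 16777215. HB_8(16777215) = 7·8^7 + 7·8^6 + 7·8^5 + 7·8^4 + 7·8^3 + 7·8^2 + 7·8 + 7. Bump = 37665880. G_7 = 37665879.
G_7 = 37665879. HB_9(37665879) = 7·9^7 + 7·9^6 + 7·9^5 + 7·9^4 + 7·9^3 + 7·9^2 + 7·9 + 6. Bump = 77777776. G_8 = 77777775.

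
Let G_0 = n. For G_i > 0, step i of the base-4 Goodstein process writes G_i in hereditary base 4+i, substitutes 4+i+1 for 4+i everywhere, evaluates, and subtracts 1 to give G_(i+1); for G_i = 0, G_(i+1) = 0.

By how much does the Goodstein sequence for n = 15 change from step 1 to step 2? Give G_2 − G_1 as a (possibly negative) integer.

2

base 4: 15 = 3·4 + 3; at 5: 3·5 + 3 = 18; next = 17
base 5: 17 = 3·5 + 2; at 6: 3·6 + 2 = 20; next = 19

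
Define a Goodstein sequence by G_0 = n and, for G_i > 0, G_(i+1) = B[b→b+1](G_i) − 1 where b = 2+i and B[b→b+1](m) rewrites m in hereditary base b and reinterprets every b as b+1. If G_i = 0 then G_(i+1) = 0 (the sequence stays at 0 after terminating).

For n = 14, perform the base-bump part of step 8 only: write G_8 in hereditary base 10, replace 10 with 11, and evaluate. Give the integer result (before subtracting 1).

3138429262497

G_0 = 14. HB_2(14) = 2^(2 + 1) + 2^2 + 2. Bump = 111. G_1 = 110.
G_1 = 110. HB_3(110) = 3^(3 + 1) + 3^3 + 2. Bump = 1282. G_2 = 1281.
G_2 = 1281. HB_4(1281) = 4^(4 + 1) + 4^4 + 1. Bump = 18751. G_3 = 18750.
G_3 = 18750. HB_5(18750) = 5^(5 + 1) + 5^5. Bump = 326592. G_4 = 326591.
G_4 = 326591. HB_6(326591) = 6^(6 + 1) + 5·6^5 + 5·6^4 + 5·6^3 + 5·6^2 + 5·6 + 5. Bump = 5862841. G_5 = 5862840.
G_5 = 5862840. HB_7(5862840) = 7^(7 + 1) + 5·7^5 + 5·7^4 + 5·7^3 + 5·7^2 + 5·7 + 4. Bump = 134404972. G_6 = 134404971.
G_6 = 134404971. HB_8(134404971) = 8^(8 + 1) + 5·8^5 + 5·8^4 + 5·8^3 + 5·8^2 + 5·8 + 3. Bump = 3487116549. G_7 = 3487116548.
G_7 = 3487116548. HB_9(3487116548) = 9^(9 + 1) + 5·9^5 + 5·9^4 + 5·9^3 + 5·9^2 + 5·9 + 2. Bump = 100000555552. G_8 = 100000555551.
G_8 = 100000555551. HB_10(100000555551) = 10^(10 + 1) + 5·10^5 + 5·10^4 + 5·10^3 + 5·10^2 + 5·10 + 1. Bump = 3138429262497. G_9 = 3138429262496.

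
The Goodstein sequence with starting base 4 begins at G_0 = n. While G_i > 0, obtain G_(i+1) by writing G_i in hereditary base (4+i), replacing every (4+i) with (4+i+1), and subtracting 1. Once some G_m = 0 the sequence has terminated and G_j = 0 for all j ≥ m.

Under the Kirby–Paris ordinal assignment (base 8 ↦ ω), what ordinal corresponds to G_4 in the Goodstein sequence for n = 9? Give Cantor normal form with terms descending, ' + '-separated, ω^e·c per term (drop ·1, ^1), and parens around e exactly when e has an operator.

[0] 9 ≡ 2·4 + 1 (base 4). Lift 5: 11. −1: 10.
[1] 10 ≡ 2·5 (base 5). Lift 6: 12. −1: 11.
[2] 11 ≡ 6 + 5 (base 6). Lift 7: 12. −1: 11.
[3] 11 ≡ 7 + 4 (base 7). Lift 8: 12. −1: 11.

ω + 3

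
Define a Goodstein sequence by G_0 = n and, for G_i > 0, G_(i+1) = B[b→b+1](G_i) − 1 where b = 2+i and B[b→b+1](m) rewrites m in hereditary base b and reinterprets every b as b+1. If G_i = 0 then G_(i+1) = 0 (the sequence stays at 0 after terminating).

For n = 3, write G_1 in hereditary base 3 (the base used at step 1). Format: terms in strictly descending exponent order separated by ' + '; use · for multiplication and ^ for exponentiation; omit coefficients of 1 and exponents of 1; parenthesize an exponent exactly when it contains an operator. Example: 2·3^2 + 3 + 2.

3 —HB2→ 2 + 1 —bump→ 3 + 1 = 4 —(−1)→ 3
3 —HB3→ 3 —bump→ 4 = 4 —(−1)→ 3

3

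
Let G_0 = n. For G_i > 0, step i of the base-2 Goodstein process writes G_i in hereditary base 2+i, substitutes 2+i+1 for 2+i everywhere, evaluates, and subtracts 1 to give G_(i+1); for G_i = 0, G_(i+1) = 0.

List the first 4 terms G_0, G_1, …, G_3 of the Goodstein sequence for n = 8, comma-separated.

step 0: 8 = 2^(2 + 1); sub 3 for 2: 3^(3 + 1); = 81; G_1 = 81−1 = 80
step 1: 80 = 2·3^3 + 2·3^2 + 2·3 + 2; sub 4 for 3: 2·4^4 + 2·4^2 + 2·4 + 2; = 554; G_2 = 554−1 = 553
step 2: 553 = 2·4^4 + 2·4^2 + 2·4 + 1; sub 5 for 4: 2·5^5 + 2·5^2 + 2·5 + 1; = 6311; G_3 = 6311−1 = 6310

8, 80, 553, 6310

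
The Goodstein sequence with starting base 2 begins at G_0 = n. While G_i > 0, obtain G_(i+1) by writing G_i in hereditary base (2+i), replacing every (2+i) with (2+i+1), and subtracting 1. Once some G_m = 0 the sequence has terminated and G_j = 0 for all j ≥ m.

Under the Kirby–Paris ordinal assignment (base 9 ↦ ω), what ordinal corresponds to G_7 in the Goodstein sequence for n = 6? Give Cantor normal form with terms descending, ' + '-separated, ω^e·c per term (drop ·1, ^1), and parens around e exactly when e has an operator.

ω^5·5 + ω^4·5 + ω^3·5 + ω^2·5 + ω·5 + 2

G_0 = 6. HB_2(6) = 2^2 + 2. Bump = 30. G_1 = 29.
G_1 = 29. HB_3(29) = 3^3 + 2. Bump = 258. G_2 = 257.
G_2 = 257. HB_4(257) = 4^4 + 1. Bump = 3126. G_3 = 3125.
G_3 = 3125. HB_5(3125) = 5^5. Bump = 46656. G_4 = 46655.
G_4 = 46655. HB_6(46655) = 5·6^5 + 5·6^4 + 5·6^3 + 5·6^2 + 5·6 + 5. Bump = 98040. G_5 = 98039.
G_5 = 98039. HB_7(98039) = 5·7^5 + 5·7^4 + 5·7^3 + 5·7^2 + 5·7 + 4. Bump = 187244. G_6 = 187243.
G_6 = 187243. HB_8(187243) = 5·8^5 + 5·8^4 + 5·8^3 + 5·8^2 + 5·8 + 3. Bump = 332148. G_7 = 332147.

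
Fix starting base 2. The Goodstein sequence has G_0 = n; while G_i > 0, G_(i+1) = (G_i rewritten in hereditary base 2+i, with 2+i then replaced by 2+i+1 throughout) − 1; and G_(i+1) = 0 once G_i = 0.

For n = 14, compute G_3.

18750

G_0 = 14. HB_2(14) = 2^(2 + 1) + 2^2 + 2. Bump = 111. G_1 = 110.
G_1 = 110. HB_3(110) = 3^(3 + 1) + 3^3 + 2. Bump = 1282. G_2 = 1281.
G_2 = 1281. HB_4(1281) = 4^(4 + 1) + 4^4 + 1. Bump = 18751. G_3 = 18750.
G_3 = 18750. HB_5(18750) = 5^(5 + 1) + 5^5. Bump = 326592. G_4 = 326591.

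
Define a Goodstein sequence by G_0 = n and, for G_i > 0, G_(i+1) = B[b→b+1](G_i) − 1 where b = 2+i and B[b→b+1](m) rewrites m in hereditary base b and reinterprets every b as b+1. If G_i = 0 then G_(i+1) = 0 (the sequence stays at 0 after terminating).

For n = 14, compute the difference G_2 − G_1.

14 —HB2→ 2^(2 + 1) + 2^2 + 2 —bump→ 3^(3 + 1) + 3^3 + 3 = 111 —(−1)→ 110
110 —HB3→ 3^(3 + 1) + 3^3 + 2 —bump→ 4^(4 + 1) + 4^4 + 2 = 1282 —(−1)→ 1281

1171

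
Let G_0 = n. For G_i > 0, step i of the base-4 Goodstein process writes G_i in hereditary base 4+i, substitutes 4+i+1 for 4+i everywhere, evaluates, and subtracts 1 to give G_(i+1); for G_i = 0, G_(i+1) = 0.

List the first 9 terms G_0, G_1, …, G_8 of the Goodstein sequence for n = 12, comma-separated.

G_0 = 12. HB_4(12) = 3·4. Bump = 15. G_1 = 14.
G_1 = 14. HB_5(14) = 2·5 + 4. Bump = 16. G_2 = 15.
G_2 = 15. HB_6(15) = 2·6 + 3. Bump = 17. G_3 = 16.
G_3 = 16. HB_7(16) = 2·7 + 2. Bump = 18. G_4 = 17.
G_4 = 17. HB_8(17) = 2·8 + 1. Bump = 19. G_5 = 18.
G_5 = 18. HB_9(18) = 2·9. Bump = 20. G_6 = 19.
G_6 = 19. HB_10(19) = 10 + 9. Bump = 20. G_7 = 19.
G_7 = 19. HB_11(19) = 11 + 8. Bump = 20. G_8 = 19.

12, 14, 15, 16, 17, 18, 19, 19, 19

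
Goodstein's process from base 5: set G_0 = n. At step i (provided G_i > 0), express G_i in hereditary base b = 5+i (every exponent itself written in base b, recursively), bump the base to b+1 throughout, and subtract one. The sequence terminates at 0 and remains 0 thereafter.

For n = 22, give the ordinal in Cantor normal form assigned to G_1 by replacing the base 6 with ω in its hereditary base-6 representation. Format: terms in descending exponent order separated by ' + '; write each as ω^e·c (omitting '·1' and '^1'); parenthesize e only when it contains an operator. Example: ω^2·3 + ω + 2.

ω·4 + 1

i=0: 22 = 4·5 + 2 (b=5); 5→6: 4·6 + 2 = 26; 26−1 = 25
i=1: 25 = 4·6 + 1 (b=6); 6→7: 4·7 + 1 = 29; 29−1 = 28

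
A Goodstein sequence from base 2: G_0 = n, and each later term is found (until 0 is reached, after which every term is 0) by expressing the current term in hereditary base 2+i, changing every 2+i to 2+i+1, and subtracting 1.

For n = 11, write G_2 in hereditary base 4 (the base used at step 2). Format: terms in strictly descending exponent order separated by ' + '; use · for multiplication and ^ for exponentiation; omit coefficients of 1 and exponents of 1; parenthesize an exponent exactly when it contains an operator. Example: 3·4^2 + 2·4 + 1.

step 0: 11 = 2^(2 + 1) + 2 + 1; sub 3 for 2: 3^(3 + 1) + 3 + 1; = 85; G_1 = 85−1 = 84
step 1: 84 = 3^(3 + 1) + 3; sub 4 for 3: 4^(4 + 1) + 4; = 1028; G_2 = 1028−1 = 1027
step 2: 1027 = 4^(4 + 1) + 3; sub 5 for 4: 5^(5 + 1) + 3; = 15628; G_3 = 15628−1 = 15627

4^(4 + 1) + 3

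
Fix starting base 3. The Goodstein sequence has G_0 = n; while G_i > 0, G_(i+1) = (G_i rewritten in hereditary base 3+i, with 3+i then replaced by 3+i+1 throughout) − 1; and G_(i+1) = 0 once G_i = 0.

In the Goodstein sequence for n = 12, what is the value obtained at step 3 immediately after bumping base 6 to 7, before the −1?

50

G_0 = 12. HB_3(12) = 3^2 + 3. Bump = 20. G_1 = 19.
G_1 = 19. HB_4(19) = 4^2 + 3. Bump = 28. G_2 = 27.
G_2 = 27. HB_5(27) = 5^2 + 2. Bump = 38. G_3 = 37.
G_3 = 37. HB_6(37) = 6^2 + 1. Bump = 50. G_4 = 49.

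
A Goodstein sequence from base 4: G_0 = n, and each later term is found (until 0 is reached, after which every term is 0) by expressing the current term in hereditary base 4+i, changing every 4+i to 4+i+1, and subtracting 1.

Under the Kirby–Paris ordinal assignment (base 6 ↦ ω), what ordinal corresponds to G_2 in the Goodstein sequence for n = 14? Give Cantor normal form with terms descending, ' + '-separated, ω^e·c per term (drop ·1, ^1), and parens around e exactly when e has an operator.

ω·3

i=0: 14 = 3·4 + 2 (b=4); 4→5: 3·5 + 2 = 17; 17−1 = 16
i=1: 16 = 3·5 + 1 (b=5); 5→6: 3·6 + 1 = 19; 19−1 = 18
i=2: 18 = 3·6 (b=6); 6→7: 3·7 = 21; 21−1 = 20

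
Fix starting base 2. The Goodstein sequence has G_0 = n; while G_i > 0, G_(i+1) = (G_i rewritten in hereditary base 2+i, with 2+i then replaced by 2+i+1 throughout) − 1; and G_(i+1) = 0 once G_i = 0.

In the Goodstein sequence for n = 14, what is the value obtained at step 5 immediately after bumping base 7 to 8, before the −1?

base 2: 14 = 2^(2 + 1) + 2^2 + 2; at 3: 3^(3 + 1) + 3^3 + 3 = 111; next = 110
base 3: 110 = 3^(3 + 1) + 3^3 + 2; at 4: 4^(4 + 1) + 4^4 + 2 = 1282; next = 1281
base 4: 1281 = 4^(4 + 1) + 4^4 + 1; at 5: 5^(5 + 1) + 5^5 + 1 = 18751; next = 18750
base 5: 18750 = 5^(5 + 1) + 5^5; at 6: 6^(6 + 1) + 6^6 = 326592; next = 326591
base 6: 326591 = 6^(6 + 1) + 5·6^5 + 5·6^4 + 5·6^3 + 5·6^2 + 5·6 + 5; at 7: 7^(7 + 1) + 5·7^5 + 5·7^4 + 5·7^3 + 5·7^2 + 5·7 + 5 = 5862841; next = 5862840

134404972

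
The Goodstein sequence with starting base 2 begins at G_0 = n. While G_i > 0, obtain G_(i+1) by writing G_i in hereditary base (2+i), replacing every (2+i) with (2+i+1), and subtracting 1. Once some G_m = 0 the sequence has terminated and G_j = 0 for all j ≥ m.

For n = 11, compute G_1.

84

G_0 = 11. HB_2(11) = 2^(2 + 1) + 2 + 1. Bump = 85. G_1 = 84.
G_1 = 84. HB_3(84) = 3^(3 + 1) + 3. Bump = 1028. G_2 = 1027.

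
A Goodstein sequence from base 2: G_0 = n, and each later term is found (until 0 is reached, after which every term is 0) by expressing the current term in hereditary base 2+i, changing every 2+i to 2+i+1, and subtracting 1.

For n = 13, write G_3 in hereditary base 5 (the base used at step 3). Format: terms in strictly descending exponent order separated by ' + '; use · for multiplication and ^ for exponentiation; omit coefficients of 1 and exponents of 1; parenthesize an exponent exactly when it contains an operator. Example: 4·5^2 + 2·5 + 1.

5^(5 + 1) + 3·5^3 + 3·5^2 + 3·5 + 2

[0] 13 ≡ 2^(2 + 1) + 2^2 + 1 (base 2). Lift 3: 109. −1: 108.
[1] 108 ≡ 3^(3 + 1) + 3^3 (base 3). Lift 4: 1280. −1: 1279.
[2] 1279 ≡ 4^(4 + 1) + 3·4^3 + 3·4^2 + 3·4 + 3 (base 4). Lift 5: 16093. −1: 16092.
[3] 16092 ≡ 5^(5 + 1) + 3·5^3 + 3·5^2 + 3·5 + 2 (base 5). Lift 6: 280712. −1: 280711.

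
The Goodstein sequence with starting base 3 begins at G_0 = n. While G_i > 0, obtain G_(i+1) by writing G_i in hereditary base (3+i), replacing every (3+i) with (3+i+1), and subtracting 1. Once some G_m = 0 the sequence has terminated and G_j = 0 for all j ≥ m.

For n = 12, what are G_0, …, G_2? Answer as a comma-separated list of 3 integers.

12, 19, 27

(0) 12|_3 = 3^2 + 3 ↦ 4^2 + 4|_4 = 20 ⇒ 19
(1) 19|_4 = 4^2 + 3 ↦ 5^2 + 3|_5 = 28 ⇒ 27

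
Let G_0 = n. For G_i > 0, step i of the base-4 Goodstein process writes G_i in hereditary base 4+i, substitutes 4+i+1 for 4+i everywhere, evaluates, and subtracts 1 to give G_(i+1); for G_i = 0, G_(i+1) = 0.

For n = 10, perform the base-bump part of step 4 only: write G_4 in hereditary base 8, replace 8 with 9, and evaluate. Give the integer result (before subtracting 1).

[0] 10 ≡ 2·4 + 2 (base 4). Lift 5: 12. −1: 11.
[1] 11 ≡ 2·5 + 1 (base 5). Lift 6: 13. −1: 12.
[2] 12 ≡ 2·6 (base 6). Lift 7: 14. −1: 13.
[3] 13 ≡ 7 + 6 (base 7). Lift 8: 14. −1: 13.

14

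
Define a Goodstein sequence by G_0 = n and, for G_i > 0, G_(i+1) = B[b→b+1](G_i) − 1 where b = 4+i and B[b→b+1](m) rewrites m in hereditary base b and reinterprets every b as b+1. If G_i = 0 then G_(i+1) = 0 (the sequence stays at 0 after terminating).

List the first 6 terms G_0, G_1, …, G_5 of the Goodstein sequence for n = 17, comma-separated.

17, 25, 35, 39, 43, 47

base 4: 17 = 4^2 + 1; at 5: 5^2 + 1 = 26; next = 25
base 5: 25 = 5^2; at 6: 6^2 = 36; next = 35
base 6: 35 = 5·6 + 5; at 7: 5·7 + 5 = 40; next = 39
base 7: 39 = 5·7 + 4; at 8: 5·8 + 4 = 44; next = 43
base 8: 43 = 5·8 + 3; at 9: 5·9 + 3 = 48; next = 47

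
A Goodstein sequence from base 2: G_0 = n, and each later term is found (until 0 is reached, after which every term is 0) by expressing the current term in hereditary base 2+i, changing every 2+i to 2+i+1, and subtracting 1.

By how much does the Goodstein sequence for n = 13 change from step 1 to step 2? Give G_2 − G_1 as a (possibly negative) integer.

G_0 = 13. HB_2(13) = 2^(2 + 1) + 2^2 + 1. Bump = 109. G_1 = 108.
G_1 = 108. HB_3(108) = 3^(3 + 1) + 3^3. Bump = 1280. G_2 = 1279.

1171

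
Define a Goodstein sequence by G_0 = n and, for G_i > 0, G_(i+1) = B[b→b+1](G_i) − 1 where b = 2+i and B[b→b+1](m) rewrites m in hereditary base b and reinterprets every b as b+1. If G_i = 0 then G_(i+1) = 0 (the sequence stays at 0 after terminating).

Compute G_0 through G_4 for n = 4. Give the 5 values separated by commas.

[0] 4 ≡ 2^2 (base 2). Lift 3: 27. −1: 26.
[1] 26 ≡ 2·3^2 + 2·3 + 2 (base 3). Lift 4: 42. −1: 41.
[2] 41 ≡ 2·4^2 + 2·4 + 1 (base 4). Lift 5: 61. −1: 60.
[3] 60 ≡ 2·5^2 + 2·5 (base 5). Lift 6: 84. −1: 83.

4, 26, 41, 60, 83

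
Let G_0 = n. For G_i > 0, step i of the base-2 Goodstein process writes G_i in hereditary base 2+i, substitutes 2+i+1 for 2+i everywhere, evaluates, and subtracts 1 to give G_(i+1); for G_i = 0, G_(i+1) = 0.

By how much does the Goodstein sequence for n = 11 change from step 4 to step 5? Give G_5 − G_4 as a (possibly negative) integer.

5484864

base 2: 11 = 2^(2 + 1) + 2 + 1; at 3: 3^(3 + 1) + 3 + 1 = 85; next = 84
base 3: 84 = 3^(3 + 1) + 3; at 4: 4^(4 + 1) + 4 = 1028; next = 1027
base 4: 1027 = 4^(4 + 1) + 3; at 5: 5^(5 + 1) + 3 = 15628; next = 15627
base 5: 15627 = 5^(5 + 1) + 2; at 6: 6^(6 + 1) + 2 = 279938; next = 279937
base 6: 279937 = 6^(6 + 1) + 1; at 7: 7^(7 + 1) + 1 = 5764802; next = 5764801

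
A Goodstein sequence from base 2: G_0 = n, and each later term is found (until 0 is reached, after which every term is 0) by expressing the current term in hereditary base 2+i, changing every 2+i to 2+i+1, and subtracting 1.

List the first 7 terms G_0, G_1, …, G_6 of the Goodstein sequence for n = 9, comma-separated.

G_0 = 9. HB_2(9) = 2^(2 + 1) + 1. Bump = 82. G_1 = 81.
G_1 = 81. HB_3(81) = 3^(3 + 1). Bump = 1024. G_2 = 1023.
G_2 = 1023. HB_4(1023) = 3·4^4 + 3·4^3 + 3·4^2 + 3·4 + 3. Bump = 9843. G_3 = 9842.
G_3 = 9842. HB_5(9842) = 3·5^5 + 3·5^3 + 3·5^2 + 3·5 + 2. Bump = 140744. G_4 = 140743.
G_4 = 140743. HB_6(140743) = 3·6^6 + 3·6^3 + 3·6^2 + 3·6 + 1. Bump = 2471827. G_5 = 2471826.
G_5 = 2471826. HB_7(2471826) = 3·7^7 + 3·7^3 + 3·7^2 + 3·7. Bump = 50333400. G_6 = 50333399.

9, 81, 1023, 9842, 140743, 2471826, 50333399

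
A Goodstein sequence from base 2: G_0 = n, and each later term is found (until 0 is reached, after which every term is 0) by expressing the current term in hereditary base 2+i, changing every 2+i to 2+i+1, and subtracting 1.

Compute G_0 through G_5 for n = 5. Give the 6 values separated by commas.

5, 27, 255, 467, 775, 1197

(0) 5|_2 = 2^2 + 1 ↦ 3^3 + 1|_3 = 28 ⇒ 27
(1) 27|_3 = 3^3 ↦ 4^4|_4 = 256 ⇒ 255
(2) 255|_4 = 3·4^3 + 3·4^2 + 3·4 + 3 ↦ 3·5^3 + 3·5^2 + 3·5 + 3|_5 = 468 ⇒ 467
(3) 467|_5 = 3·5^3 + 3·5^2 + 3·5 + 2 ↦ 3·6^3 + 3·6^2 + 3·6 + 2|_6 = 776 ⇒ 775
(4) 775|_6 = 3·6^3 + 3·6^2 + 3·6 + 1 ↦ 3·7^3 + 3·7^2 + 3·7 + 1|_7 = 1198 ⇒ 1197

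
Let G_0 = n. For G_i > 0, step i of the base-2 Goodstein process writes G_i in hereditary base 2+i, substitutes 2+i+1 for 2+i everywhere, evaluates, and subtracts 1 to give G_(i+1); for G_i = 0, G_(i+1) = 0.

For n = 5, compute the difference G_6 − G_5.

554

5 —HB2→ 2^2 + 1 —bump→ 3^3 + 1 = 28 —(−1)→ 27
27 —HB3→ 3^3 —bump→ 4^4 = 256 —(−1)→ 255
255 —HB4→ 3·4^3 + 3·4^2 + 3·4 + 3 —bump→ 3·5^3 + 3·5^2 + 3·5 + 3 = 468 —(−1)→ 467
467 —HB5→ 3·5^3 + 3·5^2 + 3·5 + 2 —bump→ 3·6^3 + 3·6^2 + 3·6 + 2 = 776 —(−1)→ 775
775 —HB6→ 3·6^3 + 3·6^2 + 3·6 + 1 —bump→ 3·7^3 + 3·7^2 + 3·7 + 1 = 1198 —(−1)→ 1197
1197 —HB7→ 3·7^3 + 3·7^2 + 3·7 —bump→ 3·8^3 + 3·8^2 + 3·8 = 1752 —(−1)→ 1751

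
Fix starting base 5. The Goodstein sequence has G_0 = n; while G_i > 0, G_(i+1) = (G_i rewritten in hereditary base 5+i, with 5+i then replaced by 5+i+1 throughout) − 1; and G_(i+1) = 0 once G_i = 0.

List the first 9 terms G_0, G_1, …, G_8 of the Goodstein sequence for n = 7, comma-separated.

step 0: 7 = 5 + 2; sub 6 for 5: 6 + 2; = 8; G_1 = 8−1 = 7
step 1: 7 = 6 + 1; sub 7 for 6: 7 + 1; = 8; G_2 = 8−1 = 7
step 2: 7 = 7; sub 8 for 7: 8; = 8; G_3 = 8−1 = 7
step 3: 7 = 7; sub 9 for 8: 7; = 7; G_4 = 7−1 = 6
step 4: 6 = 6; sub 10 for 9: 6; = 6; G_5 = 6−1 = 5
step 5: 5 = 5; sub 11 for 10: 5; = 5; G_6 = 5−1 = 4
step 6: 4 = 4; sub 12 for 11: 4; = 4; G_7 = 4−1 = 3
step 7: 3 = 3; sub 13 for 12: 3; = 3; G_8 = 3−1 = 2

7, 7, 7, 7, 6, 5, 4, 3, 2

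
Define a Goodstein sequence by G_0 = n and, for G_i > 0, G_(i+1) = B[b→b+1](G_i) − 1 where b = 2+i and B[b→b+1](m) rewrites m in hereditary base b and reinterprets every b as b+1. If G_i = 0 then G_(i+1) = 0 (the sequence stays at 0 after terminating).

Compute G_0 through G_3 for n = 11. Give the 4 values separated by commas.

11, 84, 1027, 15627

G_0=11  [base 2] 2^(2 + 1) + 2 + 1  →[2↦3]→  3^(3 + 1) + 3 + 1 = 85  −1 ⇒ G_1=84
G_1=84  [base 3] 3^(3 + 1) + 3  →[3↦4]→  4^(4 + 1) + 4 = 1028  −1 ⇒ G_2=1027
G_2=1027  [base 4] 4^(4 + 1) + 3  →[4↦5]→  5^(5 + 1) + 3 = 15628  −1 ⇒ G_3=15627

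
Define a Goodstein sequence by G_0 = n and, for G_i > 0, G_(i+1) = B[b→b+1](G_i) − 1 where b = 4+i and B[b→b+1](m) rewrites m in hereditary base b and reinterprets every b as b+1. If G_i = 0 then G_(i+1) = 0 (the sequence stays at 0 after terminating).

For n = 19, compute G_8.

87

i=0: 19 = 4^2 + 3 (b=4); 4→5: 5^2 + 3 = 28; 28−1 = 27
i=1: 27 = 5^2 + 2 (b=5); 5→6: 6^2 + 2 = 38; 38−1 = 37
i=2: 37 = 6^2 + 1 (b=6); 6→7: 7^2 + 1 = 50; 50−1 = 49
i=3: 49 = 7^2 (b=7); 7→8: 8^2 = 64; 64−1 = 63
i=4: 63 = 7·8 + 7 (b=8); 8→9: 7·9 + 7 = 70; 70−1 = 69
i=5: 69 = 7·9 + 6 (b=9); 9→10: 7·10 + 6 = 76; 76−1 = 75
i=6: 75 = 7·10 + 5 (b=10); 10→11: 7·11 + 5 = 82; 82−1 = 81
i=7: 81 = 7·11 + 4 (b=11); 11→12: 7·12 + 4 = 88; 88−1 = 87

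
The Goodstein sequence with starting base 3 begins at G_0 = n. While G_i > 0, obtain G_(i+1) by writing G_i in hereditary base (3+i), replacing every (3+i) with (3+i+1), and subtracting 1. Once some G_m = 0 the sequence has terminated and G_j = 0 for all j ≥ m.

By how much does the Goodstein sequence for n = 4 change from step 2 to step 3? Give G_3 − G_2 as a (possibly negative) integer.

step 0: 4 = 3 + 1; sub 4 for 3: 4 + 1; = 5; G_1 = 5−1 = 4
step 1: 4 = 4; sub 5 for 4: 5; = 5; G_2 = 5−1 = 4
step 2: 4 = 4; sub 6 for 5: 4; = 4; G_3 = 4−1 = 3

-1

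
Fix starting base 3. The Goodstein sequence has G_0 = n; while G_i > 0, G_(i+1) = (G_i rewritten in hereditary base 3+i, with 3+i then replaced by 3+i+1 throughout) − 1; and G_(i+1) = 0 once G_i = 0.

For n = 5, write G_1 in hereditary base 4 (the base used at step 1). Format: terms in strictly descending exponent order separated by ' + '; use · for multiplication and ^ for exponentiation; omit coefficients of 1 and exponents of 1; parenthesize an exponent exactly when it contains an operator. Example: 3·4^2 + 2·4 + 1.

4 + 1

[0] 5 ≡ 3 + 2 (base 3). Lift 4: 6. −1: 5.
[1] 5 ≡ 4 + 1 (base 4). Lift 5: 6. −1: 5.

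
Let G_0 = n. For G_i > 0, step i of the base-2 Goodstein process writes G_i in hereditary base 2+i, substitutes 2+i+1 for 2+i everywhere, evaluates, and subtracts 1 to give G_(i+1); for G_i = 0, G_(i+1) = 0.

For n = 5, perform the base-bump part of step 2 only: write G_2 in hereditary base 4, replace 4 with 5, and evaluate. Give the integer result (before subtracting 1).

i=0: 5 = 2^2 + 1 (b=2); 2→3: 3^3 + 1 = 28; 28−1 = 27
i=1: 27 = 3^3 (b=3); 3→4: 4^4 = 256; 256−1 = 255
i=2: 255 = 3·4^3 + 3·4^2 + 3·4 + 3 (b=4); 4→5: 3·5^3 + 3·5^2 + 3·5 + 3 = 468; 468−1 = 467

468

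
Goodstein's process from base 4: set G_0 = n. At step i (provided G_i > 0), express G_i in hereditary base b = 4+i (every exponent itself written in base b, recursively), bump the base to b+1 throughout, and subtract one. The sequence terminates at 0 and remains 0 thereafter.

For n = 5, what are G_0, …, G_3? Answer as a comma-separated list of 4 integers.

[0] 5 ≡ 4 + 1 (base 4). Lift 5: 6. −1: 5.
[1] 5 ≡ 5 (base 5). Lift 6: 6. −1: 5.
[2] 5 ≡ 5 (base 6). Lift 7: 5. −1: 4.

5, 5, 5, 4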